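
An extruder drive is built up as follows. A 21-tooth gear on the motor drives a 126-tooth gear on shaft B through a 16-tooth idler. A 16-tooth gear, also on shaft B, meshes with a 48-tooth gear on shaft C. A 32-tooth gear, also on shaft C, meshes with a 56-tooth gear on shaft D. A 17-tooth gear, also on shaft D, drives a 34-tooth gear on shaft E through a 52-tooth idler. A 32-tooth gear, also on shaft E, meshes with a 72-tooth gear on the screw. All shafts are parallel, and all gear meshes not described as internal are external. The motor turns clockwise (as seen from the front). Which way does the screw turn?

counterclockwise

the motor → shaft B: driver → idler → driven is 2 external meshes, 2 reversals → CW.
shaft B → shaft C: external mesh, 1 reversal → CCW.
shaft C → shaft D: external mesh, 1 reversal → CW.
shaft D → shaft E: driver → idler → driven is 2 external meshes, 2 reversals → CW.
shaft E → the screw: external mesh, 1 reversal → CCW.
7 reversals in total — an odd number — so the screw turns opposite to the motor.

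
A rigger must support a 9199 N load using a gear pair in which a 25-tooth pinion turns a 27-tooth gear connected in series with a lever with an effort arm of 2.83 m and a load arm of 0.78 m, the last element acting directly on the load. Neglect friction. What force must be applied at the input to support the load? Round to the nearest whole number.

Gear pair MA = 27/25 = 1.08.
Lever MA = effort arm / load arm = 2.83/0.78 = 3.6282.
Combined ideal MA = 1.08 × 3.6282 = 3.9185.
Effort = load / MA = 9199 / 3.9185 = 2347.6 N.

2348 N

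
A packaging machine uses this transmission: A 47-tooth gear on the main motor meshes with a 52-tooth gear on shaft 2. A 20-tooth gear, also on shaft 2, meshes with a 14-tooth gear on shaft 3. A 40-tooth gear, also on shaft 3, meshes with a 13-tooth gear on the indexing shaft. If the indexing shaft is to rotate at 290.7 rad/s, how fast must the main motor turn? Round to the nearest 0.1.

Overall ratio R = 1.1064 × 0.7 × 0.325 = 0.2517.
Required input speed = output speed × R = 290.7 × 0.2517 = 73.17 rad/s.

73.2 rad/s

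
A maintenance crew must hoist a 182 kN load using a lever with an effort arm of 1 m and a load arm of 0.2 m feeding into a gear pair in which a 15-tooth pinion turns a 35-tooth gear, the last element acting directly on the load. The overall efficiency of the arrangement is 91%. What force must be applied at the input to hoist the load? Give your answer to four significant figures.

Lever MA = effort arm / load arm = 1/0.2 = 5.
Gear pair MA = 35/15 = 2.3333.
Combined ideal MA = 5 × 2.3333 = 11.667.
Actual MA = 11.667 × 0.91 = 10.617.
Effort = load / actual MA = 182 / 10.617 = 17.143 kN.

17.14 kN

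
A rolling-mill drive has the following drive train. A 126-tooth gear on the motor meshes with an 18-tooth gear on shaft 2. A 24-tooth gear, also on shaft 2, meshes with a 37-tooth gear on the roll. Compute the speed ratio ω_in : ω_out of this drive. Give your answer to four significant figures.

Each stage contributes driven/driver: gear mesh 18/126 = 0.14286, gear mesh 37/24 = 1.5417.
Overall: 0.14286 × 1.5417 = 0.22024.

0.2202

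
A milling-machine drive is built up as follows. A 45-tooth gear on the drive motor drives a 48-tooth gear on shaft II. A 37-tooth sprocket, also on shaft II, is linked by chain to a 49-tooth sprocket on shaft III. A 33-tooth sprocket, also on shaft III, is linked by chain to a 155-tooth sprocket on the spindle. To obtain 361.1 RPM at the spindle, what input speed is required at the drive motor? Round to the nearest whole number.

2396 RPM

Overall ratio R = 1.0667 × 1.3243 × 4.697 = 6.635.
Required input speed = output speed × R = 361.1 × 6.635 = 2395.9 RPM.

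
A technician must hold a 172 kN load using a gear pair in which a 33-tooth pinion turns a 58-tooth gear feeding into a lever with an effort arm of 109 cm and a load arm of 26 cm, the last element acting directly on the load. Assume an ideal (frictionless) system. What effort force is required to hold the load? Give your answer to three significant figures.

23.3 kN

Gear pair MA = 58/33 = 1.7576.
Lever MA = effort arm / load arm = 109/26 = 4.1923.
Combined ideal MA = 1.7576 × 4.1923 = 7.3683.
Effort = load / MA = 172 / 7.3683 = 23.343 kN.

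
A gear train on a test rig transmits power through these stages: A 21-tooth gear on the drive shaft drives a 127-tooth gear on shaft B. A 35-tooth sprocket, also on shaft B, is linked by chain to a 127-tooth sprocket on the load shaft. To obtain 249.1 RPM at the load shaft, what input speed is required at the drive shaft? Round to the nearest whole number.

5466 RPM

Overall ratio R = 6.0476 × 3.6286 = 21.944.
Required input speed = output speed × R = 249.1 × 21.944 = 5466.3 RPM.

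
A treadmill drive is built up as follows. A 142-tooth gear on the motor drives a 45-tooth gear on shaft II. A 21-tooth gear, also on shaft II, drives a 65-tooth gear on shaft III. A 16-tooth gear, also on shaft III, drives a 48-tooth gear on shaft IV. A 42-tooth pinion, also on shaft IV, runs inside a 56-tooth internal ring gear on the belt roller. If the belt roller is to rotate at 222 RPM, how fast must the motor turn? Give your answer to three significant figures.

871 RPM

Overall ratio R = 0.3169 × 3.0952 × 3 × 1.3333 = 3.9235.
Required input speed = output speed × R = 222 × 3.9235 = 871.03 RPM.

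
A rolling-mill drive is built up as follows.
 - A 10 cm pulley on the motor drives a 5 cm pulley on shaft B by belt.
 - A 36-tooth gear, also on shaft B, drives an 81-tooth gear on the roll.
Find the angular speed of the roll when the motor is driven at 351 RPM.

Belt: ratio = 5/10 = 0.5, so shaft B turns at 351 / 0.5 = 702 RPM.
Gear mesh: ratio = 81/36 = 2.25, so the roll turns at 702 / 2.25 = 312 RPM.

312 RPM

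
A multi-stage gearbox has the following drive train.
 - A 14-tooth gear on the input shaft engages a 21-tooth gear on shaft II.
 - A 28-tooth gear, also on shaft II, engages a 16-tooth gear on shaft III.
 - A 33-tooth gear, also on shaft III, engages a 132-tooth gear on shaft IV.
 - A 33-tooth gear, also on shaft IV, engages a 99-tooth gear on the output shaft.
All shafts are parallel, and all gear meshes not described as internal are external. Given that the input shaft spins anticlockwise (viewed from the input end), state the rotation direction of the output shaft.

the input shaft → shaft II: external mesh, 1 reversal → CW.
shaft II → shaft III: external mesh, 1 reversal → CCW.
shaft III → shaft IV: external mesh, 1 reversal → CW.
shaft IV → the output shaft: external mesh, 1 reversal → CCW.
4 reversals in total — an even number — so the output shaft turns the same way as the input shaft.

anticlockwise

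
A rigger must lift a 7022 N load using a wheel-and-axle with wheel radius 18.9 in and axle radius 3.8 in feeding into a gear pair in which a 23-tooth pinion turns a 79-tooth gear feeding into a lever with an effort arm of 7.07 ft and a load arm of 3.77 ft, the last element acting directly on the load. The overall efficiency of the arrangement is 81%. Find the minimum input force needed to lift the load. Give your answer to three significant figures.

271 N

Wheel-and-axle MA = R/r = 18.9/3.8 = 4.9737.
Gear pair MA = 79/23 = 3.4348.
Lever MA = effort arm / load arm = 7.07/3.77 = 1.8753.
Combined ideal MA = 4.9737 × 3.4348 × 1.8753 = 32.037.
Actual MA = 32.037 × 0.81 = 25.95.
Effort = load / actual MA = 7022 / 25.95 = 270.6 N.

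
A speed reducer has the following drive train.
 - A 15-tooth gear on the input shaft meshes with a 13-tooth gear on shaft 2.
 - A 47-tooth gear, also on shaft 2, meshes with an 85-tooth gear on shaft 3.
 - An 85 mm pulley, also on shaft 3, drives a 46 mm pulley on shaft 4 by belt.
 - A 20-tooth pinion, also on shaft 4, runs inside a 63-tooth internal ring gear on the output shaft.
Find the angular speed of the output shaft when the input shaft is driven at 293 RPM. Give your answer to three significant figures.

gear mesh 13/15 = 0.86667 → 293/0.86667 = 338.08 RPM
gear mesh 85/47 = 1.8085 → 338.08/1.8085 = 186.94 RPM
belt 46/85 = 0.54118 → 186.94/0.54118 = 345.43 RPM
internal gear 63/20 = 3.15 → 345.43/3.15 = 109.66 RPM

110 RPM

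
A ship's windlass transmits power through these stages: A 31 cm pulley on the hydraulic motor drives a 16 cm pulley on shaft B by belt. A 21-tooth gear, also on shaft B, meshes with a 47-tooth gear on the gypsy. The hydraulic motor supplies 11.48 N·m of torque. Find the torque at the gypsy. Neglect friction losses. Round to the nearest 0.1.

After the belt (16/31): 11.48 × 0.51613 = 5.9252 N·m
After the gear mesh (47/21): 5.9252 × 2.2381 = 13.261 N·m

13.3 N·m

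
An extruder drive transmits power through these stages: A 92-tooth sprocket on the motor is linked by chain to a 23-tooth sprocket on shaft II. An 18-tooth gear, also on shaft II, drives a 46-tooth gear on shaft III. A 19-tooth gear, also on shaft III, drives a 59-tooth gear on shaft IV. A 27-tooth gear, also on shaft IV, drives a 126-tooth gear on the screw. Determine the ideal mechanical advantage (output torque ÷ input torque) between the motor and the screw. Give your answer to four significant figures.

Each stage contributes driven/driver: chain 23/92 = 0.25, gear mesh 46/18 = 2.5556, gear mesh 59/19 = 3.1053, gear mesh 126/27 = 4.6667.
Overall: 0.25 × 2.5556 × 3.1053 × 4.6667 = 9.2583.

9.258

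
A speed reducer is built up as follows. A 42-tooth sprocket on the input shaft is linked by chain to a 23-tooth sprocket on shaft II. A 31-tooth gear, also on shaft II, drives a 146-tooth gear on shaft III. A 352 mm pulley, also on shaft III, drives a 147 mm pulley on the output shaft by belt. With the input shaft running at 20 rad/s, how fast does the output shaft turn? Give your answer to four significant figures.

the input shaft → shaft II (chain, 23/42): 20 ÷ 0.54762 = 36.522 rad/s
shaft II → shaft III (gear mesh, 146/31): 36.522 ÷ 4.7097 = 7.7546 rad/s
shaft III → the output shaft (belt, 147/352): 7.7546 ÷ 0.41761 = 18.569 rad/s

18.57 rad/s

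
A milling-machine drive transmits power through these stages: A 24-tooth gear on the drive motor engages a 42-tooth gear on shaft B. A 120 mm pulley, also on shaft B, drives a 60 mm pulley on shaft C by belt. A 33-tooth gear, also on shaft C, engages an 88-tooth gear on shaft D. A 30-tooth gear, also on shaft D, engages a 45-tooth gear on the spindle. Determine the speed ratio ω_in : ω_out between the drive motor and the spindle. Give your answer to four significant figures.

3.500

Each stage contributes driven/driver: gear mesh 42/24 = 1.75, belt 60/120 = 0.5, gear mesh 88/33 = 2.6667, gear mesh 45/30 = 1.5.
Overall: 1.75 × 0.5 × 2.6667 × 1.5 = 3.5.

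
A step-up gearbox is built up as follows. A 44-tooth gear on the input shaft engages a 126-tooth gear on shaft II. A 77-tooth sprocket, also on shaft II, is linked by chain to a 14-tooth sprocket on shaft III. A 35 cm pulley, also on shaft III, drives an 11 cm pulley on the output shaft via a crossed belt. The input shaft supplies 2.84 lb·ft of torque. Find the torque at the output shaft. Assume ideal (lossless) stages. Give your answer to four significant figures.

Gear mesh: ratio = 126/44 = 2.8636; torque at shaft II = 2.84 × 2.8636 = 8.1327 lb·ft.
Chain: ratio = 14/77 = 0.18182; torque at shaft III = 8.1327 × 0.18182 = 1.4787 lb·ft.
Belt: ratio = 11/35 = 0.31429; torque at the output shaft = 1.4787 × 0.31429 = 0.46473 lb·ft.

0.4647 lb·ft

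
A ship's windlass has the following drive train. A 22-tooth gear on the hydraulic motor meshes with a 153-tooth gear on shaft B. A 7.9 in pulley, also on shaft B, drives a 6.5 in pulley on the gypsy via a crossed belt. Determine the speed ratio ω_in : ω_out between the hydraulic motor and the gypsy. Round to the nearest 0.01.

5.72

Each stage contributes driven/driver: gear mesh 153/22 = 6.9545, belt 6.5/7.9 = 0.82278.
Overall: 6.9545 × 0.82278 = 5.7221.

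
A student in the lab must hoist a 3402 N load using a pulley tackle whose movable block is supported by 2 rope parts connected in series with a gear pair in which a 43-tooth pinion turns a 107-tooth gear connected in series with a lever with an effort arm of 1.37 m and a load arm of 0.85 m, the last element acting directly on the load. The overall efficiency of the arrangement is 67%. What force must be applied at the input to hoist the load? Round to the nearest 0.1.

633.0 N

Block-and-tackle MA = number of supporting rope parts = 2.
Gear pair MA = 107/43 = 2.4884.
Lever MA = effort arm / load arm = 1.37/0.85 = 1.6118.
Combined ideal MA = 2 × 2.4884 × 1.6118 = 8.0213.
Actual MA = 8.0213 × 0.67 = 5.3743.
Effort = load / actual MA = 3402 / 5.3743 = 633.01 N.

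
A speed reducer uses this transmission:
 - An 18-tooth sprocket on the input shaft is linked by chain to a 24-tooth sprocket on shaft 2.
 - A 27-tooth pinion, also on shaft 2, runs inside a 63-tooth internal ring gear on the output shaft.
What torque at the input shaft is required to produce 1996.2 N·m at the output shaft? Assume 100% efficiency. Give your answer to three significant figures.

642 N·m

Overall ratio R = 1.3333 × 2.3333 = 3.1111.
Input torque = output torque / R = 1996.2 / 3.1111 = 641.64 N·m.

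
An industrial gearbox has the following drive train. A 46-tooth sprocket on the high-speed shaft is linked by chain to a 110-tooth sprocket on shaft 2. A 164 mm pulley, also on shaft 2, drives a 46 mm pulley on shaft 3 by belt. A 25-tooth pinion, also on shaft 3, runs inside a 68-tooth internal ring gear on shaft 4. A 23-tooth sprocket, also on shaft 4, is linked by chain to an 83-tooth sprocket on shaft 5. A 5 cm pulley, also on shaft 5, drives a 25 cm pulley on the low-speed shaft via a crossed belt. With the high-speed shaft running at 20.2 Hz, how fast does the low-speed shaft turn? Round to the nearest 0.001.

chain 110/46 = 2.3913 → 20.2/2.3913 = 8.4473 Hz
belt 46/164 = 0.28049 → 8.4473/0.28049 = 30.116 Hz
internal gear 68/25 = 2.72 → 30.116/2.72 = 11.072 Hz
chain 83/23 = 3.6087 → 11.072/3.6087 = 3.0682 Hz
belt 25/5 = 5 → 3.0682/5 = 0.61364 Hz

0.614 Hz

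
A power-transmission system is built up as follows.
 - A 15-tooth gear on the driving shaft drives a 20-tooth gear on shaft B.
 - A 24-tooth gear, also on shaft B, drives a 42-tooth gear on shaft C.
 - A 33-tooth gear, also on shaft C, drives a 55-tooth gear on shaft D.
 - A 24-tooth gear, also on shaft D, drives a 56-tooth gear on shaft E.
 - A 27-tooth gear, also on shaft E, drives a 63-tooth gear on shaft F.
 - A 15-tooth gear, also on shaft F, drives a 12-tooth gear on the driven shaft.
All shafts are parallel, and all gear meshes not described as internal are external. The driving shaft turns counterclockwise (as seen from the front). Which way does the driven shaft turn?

counterclockwise

the driving shaft → shaft B: external mesh, 1 reversal → CW.
shaft B → shaft C: external mesh, 1 reversal → CCW.
shaft C → shaft D: external mesh, 1 reversal → CW.
shaft D → shaft E: external mesh, 1 reversal → CCW.
shaft E → shaft F: external mesh, 1 reversal → CW.
shaft F → the driven shaft: external mesh, 1 reversal → CCW.
6 reversals in total — an even number — so the driven shaft turns the same way as the driving shaft.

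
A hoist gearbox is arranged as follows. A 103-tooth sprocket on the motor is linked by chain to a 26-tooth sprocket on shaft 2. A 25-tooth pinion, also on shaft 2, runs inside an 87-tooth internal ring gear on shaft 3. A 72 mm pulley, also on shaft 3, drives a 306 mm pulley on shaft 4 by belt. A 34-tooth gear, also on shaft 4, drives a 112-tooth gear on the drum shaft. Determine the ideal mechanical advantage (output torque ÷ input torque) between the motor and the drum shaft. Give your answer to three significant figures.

Each stage contributes driven/driver: chain 26/103 = 0.25243, internal gear 87/25 = 3.48, belt 306/72 = 4.25, gear mesh 112/34 = 3.2941.
Overall: 0.25243 × 3.48 × 4.25 × 3.2941 = 12.298.

12.3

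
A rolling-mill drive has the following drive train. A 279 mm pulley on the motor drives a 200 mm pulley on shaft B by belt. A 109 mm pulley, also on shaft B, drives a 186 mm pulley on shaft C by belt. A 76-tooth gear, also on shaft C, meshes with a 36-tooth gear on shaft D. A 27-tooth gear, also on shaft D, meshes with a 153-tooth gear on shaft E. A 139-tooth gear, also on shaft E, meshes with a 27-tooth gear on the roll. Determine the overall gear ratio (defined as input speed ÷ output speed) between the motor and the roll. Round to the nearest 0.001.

Each stage contributes driven/driver: belt 200/279 = 0.71685, belt 186/109 = 1.7064, gear mesh 36/76 = 0.47368, gear mesh 153/27 = 5.6667, gear mesh 27/139 = 0.19424.
Overall: 0.71685 × 1.7064 × 0.47368 × 5.6667 × 0.19424 = 0.63779.

0.638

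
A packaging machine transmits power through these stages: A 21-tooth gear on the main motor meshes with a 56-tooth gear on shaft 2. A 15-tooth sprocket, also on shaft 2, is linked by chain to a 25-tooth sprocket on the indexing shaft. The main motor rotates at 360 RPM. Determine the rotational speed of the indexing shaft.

81 RPM

gear mesh 56/21 = 2.6667 → 360/2.6667 = 135 RPM
chain 25/15 = 1.6667 → 135/1.6667 = 81 RPM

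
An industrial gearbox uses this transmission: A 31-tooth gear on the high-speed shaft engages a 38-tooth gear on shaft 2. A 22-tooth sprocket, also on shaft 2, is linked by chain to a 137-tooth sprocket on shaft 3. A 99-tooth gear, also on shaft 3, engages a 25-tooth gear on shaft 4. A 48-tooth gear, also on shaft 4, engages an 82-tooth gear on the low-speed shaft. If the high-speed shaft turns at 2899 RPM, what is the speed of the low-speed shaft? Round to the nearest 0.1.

880.3 RPM

Gear mesh: ratio = 38/31 = 1.2258, so shaft 2 turns at 2899 / 1.2258 = 2365 RPM.
Chain: ratio = 137/22 = 6.2273, so shaft 3 turns at 2365 / 6.2273 = 379.78 RPM.
Gear mesh: ratio = 25/99 = 0.25253, so shaft 4 turns at 379.78 / 0.25253 = 1503.9 RPM.
Gear mesh: ratio = 82/48 = 1.7083, so the low-speed shaft turns at 1503.9 / 1.7083 = 880.34 RPM.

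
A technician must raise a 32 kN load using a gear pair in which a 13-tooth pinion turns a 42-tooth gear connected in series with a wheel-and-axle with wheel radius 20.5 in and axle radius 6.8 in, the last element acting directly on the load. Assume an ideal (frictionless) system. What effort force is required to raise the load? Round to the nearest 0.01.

Gear pair MA = 42/13 = 3.2308.
Wheel-and-axle MA = R/r = 20.5/6.8 = 3.0147.
Combined ideal MA = 3.2308 × 3.0147 = 9.7398.
Effort = load / MA = 32 / 9.7398 = 3.2855 kN.

3.29 kN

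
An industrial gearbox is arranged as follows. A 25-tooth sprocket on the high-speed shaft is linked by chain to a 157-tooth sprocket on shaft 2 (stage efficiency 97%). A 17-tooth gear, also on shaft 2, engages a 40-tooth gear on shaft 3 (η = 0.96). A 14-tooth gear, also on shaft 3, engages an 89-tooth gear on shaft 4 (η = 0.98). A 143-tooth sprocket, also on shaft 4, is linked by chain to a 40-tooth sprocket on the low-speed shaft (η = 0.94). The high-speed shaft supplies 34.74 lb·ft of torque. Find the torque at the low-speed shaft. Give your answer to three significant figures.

Chain: ratio = 157/25 = 6.28; torque at shaft 2 = 34.74 × 6.28 × 0.97 = 211.62 lb·ft.
Gear mesh: ratio = 40/17 = 2.3529; torque at shaft 3 = 211.62 × 2.3529 × 0.96 = 478.02 lb·ft.
Gear mesh: ratio = 89/14 = 6.3571; torque at shaft 4 = 478.02 × 6.3571 × 0.98 = 2978 lb·ft.
Chain: ratio = 40/143 = 0.27972; torque at the low-speed shaft = 2978 × 0.27972 × 0.94 = 783.04 lb·ft.

783 lb·ft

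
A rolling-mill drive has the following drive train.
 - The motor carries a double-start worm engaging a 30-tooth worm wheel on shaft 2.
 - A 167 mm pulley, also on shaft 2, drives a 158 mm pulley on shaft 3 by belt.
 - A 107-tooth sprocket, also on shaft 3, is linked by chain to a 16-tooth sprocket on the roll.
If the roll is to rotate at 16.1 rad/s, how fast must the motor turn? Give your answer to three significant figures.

34.2 rad/s

Overall ratio R = 15 × 0.94611 × 0.14953 = 2.1221.
Required input speed = output speed × R = 16.1 × 2.1221 = 34.166 rad/s.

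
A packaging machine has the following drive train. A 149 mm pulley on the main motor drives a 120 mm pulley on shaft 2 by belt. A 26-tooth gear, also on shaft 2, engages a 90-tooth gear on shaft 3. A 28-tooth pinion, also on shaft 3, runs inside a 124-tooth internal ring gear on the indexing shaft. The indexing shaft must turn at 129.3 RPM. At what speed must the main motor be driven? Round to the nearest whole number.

Overall ratio R = 0.80537 × 3.4615 × 4.4286 = 12.346.
Required input speed = output speed × R = 129.3 × 12.346 = 1596.3 RPM.

1596 RPM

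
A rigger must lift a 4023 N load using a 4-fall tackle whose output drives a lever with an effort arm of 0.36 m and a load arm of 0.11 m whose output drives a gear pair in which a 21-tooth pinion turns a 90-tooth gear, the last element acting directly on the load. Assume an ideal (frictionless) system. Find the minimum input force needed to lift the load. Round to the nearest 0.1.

71.7 N

Block-and-tackle MA = number of supporting rope parts = 4.
Lever MA = effort arm / load arm = 0.36/0.11 = 3.2727.
Gear pair MA = 90/21 = 4.2857.
Combined ideal MA = 4 × 3.2727 × 4.2857 = 56.104.
Effort = load / MA = 4023 / 56.104 = 71.706 N.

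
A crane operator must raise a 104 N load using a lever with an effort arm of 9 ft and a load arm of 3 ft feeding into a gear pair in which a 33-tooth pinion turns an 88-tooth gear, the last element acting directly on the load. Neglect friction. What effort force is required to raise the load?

13 N

Lever MA = effort arm / load arm = 9/3 = 3.
Gear pair MA = 88/33 = 2.6667.
Combined ideal MA = 3 × 2.6667 = 8.
Effort = load / MA = 104 / 8 = 13 N.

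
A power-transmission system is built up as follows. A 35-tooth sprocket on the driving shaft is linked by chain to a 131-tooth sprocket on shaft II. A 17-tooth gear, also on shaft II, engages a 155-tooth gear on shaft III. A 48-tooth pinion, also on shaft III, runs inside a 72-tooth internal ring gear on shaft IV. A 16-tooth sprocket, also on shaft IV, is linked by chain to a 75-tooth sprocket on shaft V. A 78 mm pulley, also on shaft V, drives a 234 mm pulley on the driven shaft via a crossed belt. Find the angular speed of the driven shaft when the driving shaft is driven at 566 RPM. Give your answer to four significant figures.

0.7863 RPM

Chain: ratio = 131/35 = 3.7429, so shaft II turns at 566 / 3.7429 = 151.22 RPM.
Gear mesh: ratio = 155/17 = 9.1176, so shaft III turns at 151.22 / 9.1176 = 16.586 RPM.
Internal gear: ratio = 72/48 = 1.5, so shaft IV turns at 16.586 / 1.5 = 11.057 RPM.
Chain: ratio = 75/16 = 4.6875, so shaft V turns at 11.057 / 4.6875 = 2.3588 RPM.
Belt: ratio = 234/78 = 3, so the driven shaft turns at 2.3588 / 3 = 0.78628 RPM.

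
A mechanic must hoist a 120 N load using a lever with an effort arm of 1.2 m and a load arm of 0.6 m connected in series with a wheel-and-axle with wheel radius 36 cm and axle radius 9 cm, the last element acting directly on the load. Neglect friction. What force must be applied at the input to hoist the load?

15 N

Lever MA = effort arm / load arm = 1.2/0.6 = 2.
Wheel-and-axle MA = R/r = 36/9 = 4.
Combined ideal MA = 2 × 4 = 8.
Effort = load / MA = 120 / 8 = 15 N.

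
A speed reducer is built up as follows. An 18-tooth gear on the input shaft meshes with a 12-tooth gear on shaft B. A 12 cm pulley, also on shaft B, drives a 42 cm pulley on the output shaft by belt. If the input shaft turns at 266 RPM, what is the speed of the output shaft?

114 RPM

gear mesh 12/18 = 0.66667 → 266/0.66667 = 399 RPM
belt 42/12 = 3.5 → 399/3.5 = 114 RPM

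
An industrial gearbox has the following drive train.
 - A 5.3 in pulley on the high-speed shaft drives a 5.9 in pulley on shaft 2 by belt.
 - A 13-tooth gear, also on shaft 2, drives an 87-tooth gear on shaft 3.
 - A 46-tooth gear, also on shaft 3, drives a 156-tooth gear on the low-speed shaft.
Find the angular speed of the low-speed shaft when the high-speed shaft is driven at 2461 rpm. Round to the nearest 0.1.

belt 5.9/5.3 = 1.1132 → 2461/1.1132 = 2210.7 rpm
gear mesh 87/13 = 6.6923 → 2210.7/6.6923 = 330.34 rpm
gear mesh 156/46 = 3.3913 → 330.34/3.3913 = 97.408 rpm

97.4 rpm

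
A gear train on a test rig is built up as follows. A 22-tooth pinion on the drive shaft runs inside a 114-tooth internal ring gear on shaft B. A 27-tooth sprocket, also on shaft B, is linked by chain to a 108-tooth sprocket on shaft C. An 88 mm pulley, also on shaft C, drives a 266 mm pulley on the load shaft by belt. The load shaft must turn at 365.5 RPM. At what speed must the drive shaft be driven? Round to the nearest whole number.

22900 RPM

Overall ratio R = 5.1818 × 4 × 3.0227 = 62.653.
Required input speed = output speed × R = 365.5 × 62.653 = 22900 RPM.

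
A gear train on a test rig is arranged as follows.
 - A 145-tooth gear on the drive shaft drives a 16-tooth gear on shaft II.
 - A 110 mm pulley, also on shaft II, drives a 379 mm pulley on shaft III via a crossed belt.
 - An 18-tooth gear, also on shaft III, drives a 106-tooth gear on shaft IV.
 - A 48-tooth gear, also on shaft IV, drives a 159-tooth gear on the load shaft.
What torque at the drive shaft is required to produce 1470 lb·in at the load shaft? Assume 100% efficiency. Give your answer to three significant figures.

198 lb·in

Overall ratio R = 0.11034 × 3.4455 × 5.8889 × 3.3125 = 7.4163.
Input torque = output torque / R = 1470 / 7.4163 = 198.21 lb·in.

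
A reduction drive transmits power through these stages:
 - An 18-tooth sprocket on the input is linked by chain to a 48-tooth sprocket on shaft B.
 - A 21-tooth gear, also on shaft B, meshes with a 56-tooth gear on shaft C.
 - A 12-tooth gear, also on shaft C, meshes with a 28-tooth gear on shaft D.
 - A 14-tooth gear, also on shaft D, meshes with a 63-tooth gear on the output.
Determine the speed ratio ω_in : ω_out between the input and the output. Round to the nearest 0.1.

Each stage contributes driven/driver: chain 48/18 = 2.6667, gear mesh 56/21 = 2.6667, gear mesh 28/12 = 2.3333, gear mesh 63/14 = 4.5.
Overall: 2.6667 × 2.6667 × 2.3333 × 4.5 = 74.667.

74.7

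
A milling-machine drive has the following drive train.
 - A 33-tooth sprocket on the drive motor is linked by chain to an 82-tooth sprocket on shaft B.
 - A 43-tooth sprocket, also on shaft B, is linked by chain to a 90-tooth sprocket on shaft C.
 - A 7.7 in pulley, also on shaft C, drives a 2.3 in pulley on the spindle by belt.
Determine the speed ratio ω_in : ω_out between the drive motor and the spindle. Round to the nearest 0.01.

1.55

Each stage contributes driven/driver: chain 82/33 = 2.4848, chain 90/43 = 2.093, belt 2.3/7.7 = 0.2987.
Overall: 2.4848 × 2.093 × 0.2987 = 1.5535.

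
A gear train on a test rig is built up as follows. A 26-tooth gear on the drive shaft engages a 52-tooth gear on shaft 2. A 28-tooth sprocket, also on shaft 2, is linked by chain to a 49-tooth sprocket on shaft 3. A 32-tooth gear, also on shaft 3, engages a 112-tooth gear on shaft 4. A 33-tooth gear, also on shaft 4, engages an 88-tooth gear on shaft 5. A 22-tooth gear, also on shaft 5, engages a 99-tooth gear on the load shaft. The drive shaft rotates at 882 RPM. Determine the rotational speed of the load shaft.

6 RPM

Gear mesh: ratio = 52/26 = 2, so shaft 2 turns at 882 / 2 = 441 RPM.
Chain: ratio = 49/28 = 1.75, so shaft 3 turns at 441 / 1.75 = 252 RPM.
Gear mesh: ratio = 112/32 = 3.5, so shaft 4 turns at 252 / 3.5 = 72 RPM.
Gear mesh: ratio = 88/33 = 2.6667, so shaft 5 turns at 72 / 2.6667 = 27 RPM.
Gear mesh: ratio = 99/22 = 4.5, so the load shaft turns at 27 / 4.5 = 6 RPM.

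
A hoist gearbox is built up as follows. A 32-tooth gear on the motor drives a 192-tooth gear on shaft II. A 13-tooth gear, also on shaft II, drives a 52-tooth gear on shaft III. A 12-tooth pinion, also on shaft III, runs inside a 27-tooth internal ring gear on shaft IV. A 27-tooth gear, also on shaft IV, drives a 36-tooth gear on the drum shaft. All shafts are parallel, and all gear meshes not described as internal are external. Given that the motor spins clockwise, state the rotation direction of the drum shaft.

the motor → shaft II: external mesh, 1 reversal → CCW.
shaft II → shaft III: external mesh, 1 reversal → CW.
shaft III → shaft IV: internal mesh, same direction → CW.
shaft IV → the drum shaft: external mesh, 1 reversal → CCW.
3 reversals in total — an odd number — so the drum shaft turns opposite to the motor.

counterclockwise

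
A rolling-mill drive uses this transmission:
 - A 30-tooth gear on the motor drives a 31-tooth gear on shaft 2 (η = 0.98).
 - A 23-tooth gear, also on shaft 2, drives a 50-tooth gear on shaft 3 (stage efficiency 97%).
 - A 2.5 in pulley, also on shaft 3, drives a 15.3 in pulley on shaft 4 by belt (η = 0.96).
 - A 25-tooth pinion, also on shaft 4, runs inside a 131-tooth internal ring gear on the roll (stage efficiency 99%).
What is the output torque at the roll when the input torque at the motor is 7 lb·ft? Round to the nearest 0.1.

455.6 lb·ft

gear mesh 31/30 = 1.0333 → τ = 7·1.0333·0.98 = 7.0887 lb·ft
gear mesh 50/23 = 2.1739 → τ = 7.0887·2.1739·0.97 = 14.948 lb·ft
belt 15.3/2.5 = 6.12 → τ = 14.948·6.12·0.96 = 87.822 lb·ft
internal gear 131/25 = 5.24 → τ = 87.822·5.24·0.99 = 455.58 lb·ft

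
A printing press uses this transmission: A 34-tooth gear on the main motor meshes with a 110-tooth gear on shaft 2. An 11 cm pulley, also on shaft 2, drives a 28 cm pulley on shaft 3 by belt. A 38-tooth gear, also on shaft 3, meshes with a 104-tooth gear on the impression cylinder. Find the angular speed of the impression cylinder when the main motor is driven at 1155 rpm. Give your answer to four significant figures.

the main motor → shaft 2 (gear mesh, 110/34): 1155 ÷ 3.2353 = 357 rpm
shaft 2 → shaft 3 (belt, 28/11): 357 ÷ 2.5455 = 140.25 rpm
shaft 3 → the impression cylinder (gear mesh, 104/38): 140.25 ÷ 2.7368 = 51.245 rpm

51.25 rpm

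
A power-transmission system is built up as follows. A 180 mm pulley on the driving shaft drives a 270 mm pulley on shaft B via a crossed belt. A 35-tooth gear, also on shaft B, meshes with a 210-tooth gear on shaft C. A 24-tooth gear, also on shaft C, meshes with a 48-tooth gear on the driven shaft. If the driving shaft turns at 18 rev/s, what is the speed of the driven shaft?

Belt: ratio = 270/180 = 1.5, so shaft B turns at 18 / 1.5 = 12 rev/s.
Gear mesh: ratio = 210/35 = 6, so shaft C turns at 12 / 6 = 2 rev/s.
Gear mesh: ratio = 48/24 = 2, so the driven shaft turns at 2 / 2 = 1 rev/s.

1 rev/s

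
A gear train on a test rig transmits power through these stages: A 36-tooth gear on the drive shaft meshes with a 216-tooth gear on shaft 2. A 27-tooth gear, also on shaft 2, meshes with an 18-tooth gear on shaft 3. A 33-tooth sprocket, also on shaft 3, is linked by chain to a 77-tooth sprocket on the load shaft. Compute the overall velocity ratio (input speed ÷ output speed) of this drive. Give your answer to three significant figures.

9.33

Each stage contributes driven/driver: gear mesh 216/36 = 6, gear mesh 18/27 = 0.66667, chain 77/33 = 2.3333.
Overall: 6 × 0.66667 × 2.3333 = 9.3333.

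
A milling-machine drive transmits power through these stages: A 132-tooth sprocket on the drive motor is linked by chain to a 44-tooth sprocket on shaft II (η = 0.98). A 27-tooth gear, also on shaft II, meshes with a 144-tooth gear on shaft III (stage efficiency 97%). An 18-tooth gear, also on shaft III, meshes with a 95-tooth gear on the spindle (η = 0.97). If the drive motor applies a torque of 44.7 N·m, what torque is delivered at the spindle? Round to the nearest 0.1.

chain 44/132 = 0.33333 → τ = 44.7·0.33333·0.98 = 14.602 N·m
gear mesh 144/27 = 5.3333 → τ = 14.602·5.3333·0.97 = 75.541 N·m
gear mesh 95/18 = 5.2778 → τ = 75.541·5.2778·0.97 = 386.73 N·m

386.7 N·m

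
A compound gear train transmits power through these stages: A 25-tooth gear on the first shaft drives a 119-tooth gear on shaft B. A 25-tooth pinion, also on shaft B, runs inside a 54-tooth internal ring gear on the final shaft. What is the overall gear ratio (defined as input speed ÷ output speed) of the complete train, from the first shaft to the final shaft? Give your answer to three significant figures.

Each stage contributes driven/driver: gear mesh 119/25 = 4.76, internal gear 54/25 = 2.16.
Overall: 4.76 × 2.16 = 10.282.

10.3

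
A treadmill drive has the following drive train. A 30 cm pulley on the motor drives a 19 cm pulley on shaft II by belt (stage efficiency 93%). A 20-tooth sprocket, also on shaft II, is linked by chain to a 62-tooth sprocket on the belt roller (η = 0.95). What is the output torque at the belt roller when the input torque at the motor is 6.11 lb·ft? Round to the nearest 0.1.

After the belt (19/30): 6.11 × 0.63333 × 0.93 = 3.5988 lb·ft
After the chain (62/20): 3.5988 × 3.1 × 0.95 = 10.598 lb·ft

10.6 lb·ft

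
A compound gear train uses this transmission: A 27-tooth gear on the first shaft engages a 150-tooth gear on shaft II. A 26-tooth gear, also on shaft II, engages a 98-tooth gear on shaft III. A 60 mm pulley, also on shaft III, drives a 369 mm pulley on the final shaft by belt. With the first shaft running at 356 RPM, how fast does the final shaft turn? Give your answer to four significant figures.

2.764 RPM

gear mesh 150/27 = 5.5556 → 356/5.5556 = 64.08 RPM
gear mesh 98/26 = 3.7692 → 64.08/3.7692 = 17.001 RPM
belt 369/60 = 6.15 → 17.001/6.15 = 2.7644 RPM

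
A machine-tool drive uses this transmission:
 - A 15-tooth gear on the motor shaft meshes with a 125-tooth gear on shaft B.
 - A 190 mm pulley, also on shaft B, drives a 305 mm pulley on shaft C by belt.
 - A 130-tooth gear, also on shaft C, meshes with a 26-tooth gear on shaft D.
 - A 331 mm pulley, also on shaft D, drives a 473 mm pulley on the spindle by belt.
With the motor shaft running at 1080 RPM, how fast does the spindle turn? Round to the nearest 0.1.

282.5 RPM

the motor shaft → shaft B (gear mesh, 125/15): 1080 ÷ 8.3333 = 129.6 RPM
shaft B → shaft C (belt, 305/190): 129.6 ÷ 1.6053 = 80.734 RPM
shaft C → shaft D (gear mesh, 26/130): 80.734 ÷ 0.2 = 403.67 RPM
shaft D → the spindle (belt, 473/331): 403.67 ÷ 1.429 = 282.49 RPM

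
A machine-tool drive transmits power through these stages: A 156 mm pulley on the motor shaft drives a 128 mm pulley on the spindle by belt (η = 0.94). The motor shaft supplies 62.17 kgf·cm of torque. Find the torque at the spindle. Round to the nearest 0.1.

48.0 kgf·cm

belt 128/156 = 0.82051 → τ = 62.17·0.82051·0.94 = 47.951 kgf·cm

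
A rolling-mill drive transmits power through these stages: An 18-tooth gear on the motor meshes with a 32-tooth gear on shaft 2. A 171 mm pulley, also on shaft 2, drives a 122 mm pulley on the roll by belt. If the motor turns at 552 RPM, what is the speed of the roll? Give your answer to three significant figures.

Gear mesh: ratio = 32/18 = 1.7778, so shaft 2 turns at 552 / 1.7778 = 310.5 RPM.
Belt: ratio = 122/171 = 0.71345, so the roll turns at 310.5 / 0.71345 = 435.21 RPM.

435 RPM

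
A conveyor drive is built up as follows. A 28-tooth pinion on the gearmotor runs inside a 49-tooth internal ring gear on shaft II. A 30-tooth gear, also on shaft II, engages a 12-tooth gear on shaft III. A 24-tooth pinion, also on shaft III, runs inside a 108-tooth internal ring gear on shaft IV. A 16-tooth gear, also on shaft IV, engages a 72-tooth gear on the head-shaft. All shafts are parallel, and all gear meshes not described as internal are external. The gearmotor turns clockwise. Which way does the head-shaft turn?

clockwise

the gearmotor → shaft II: internal mesh, same direction → CW.
shaft II → shaft III: external mesh, 1 reversal → CCW.
shaft III → shaft IV: internal mesh, same direction → CCW.
shaft IV → the head-shaft: external mesh, 1 reversal → CW.
2 reversals in total — an even number — so the head-shaft turns the same way as the gearmotor.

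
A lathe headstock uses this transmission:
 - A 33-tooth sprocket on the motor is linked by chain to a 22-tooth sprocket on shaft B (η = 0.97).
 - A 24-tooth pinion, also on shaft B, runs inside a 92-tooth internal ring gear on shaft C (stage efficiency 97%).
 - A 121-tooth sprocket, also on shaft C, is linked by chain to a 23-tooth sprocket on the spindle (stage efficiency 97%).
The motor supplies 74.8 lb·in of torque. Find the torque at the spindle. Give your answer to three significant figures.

33.2 lb·in

After the chain (22/33): 74.8 × 0.66667 × 0.97 = 48.371 lb·in
After the internal gear (92/24): 48.371 × 3.8333 × 0.97 = 179.86 lb·in
After the chain (23/121): 179.86 × 0.19008 × 0.97 = 33.162 lb·in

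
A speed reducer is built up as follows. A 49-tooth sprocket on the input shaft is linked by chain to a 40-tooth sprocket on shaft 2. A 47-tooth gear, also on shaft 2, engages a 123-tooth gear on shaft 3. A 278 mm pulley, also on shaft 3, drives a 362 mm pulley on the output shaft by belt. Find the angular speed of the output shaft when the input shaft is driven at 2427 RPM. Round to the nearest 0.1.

the input shaft → shaft 2 (chain, 40/49): 2427 ÷ 0.81633 = 2973.1 RPM
shaft 2 → shaft 3 (gear mesh, 123/47): 2973.1 ÷ 2.617 = 1136.1 RPM
shaft 3 → the output shaft (belt, 362/278): 1136.1 ÷ 1.3022 = 872.44 RPM

872.4 RPM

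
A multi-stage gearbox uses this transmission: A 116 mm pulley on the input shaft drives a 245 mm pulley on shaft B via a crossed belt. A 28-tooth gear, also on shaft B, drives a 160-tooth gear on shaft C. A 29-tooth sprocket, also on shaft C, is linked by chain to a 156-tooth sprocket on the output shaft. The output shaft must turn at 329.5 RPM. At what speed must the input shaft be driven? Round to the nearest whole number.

Overall ratio R = 2.1121 × 5.7143 × 5.3793 = 64.923.
Required input speed = output speed × R = 329.5 × 64.923 = 21392 RPM.

21392 RPM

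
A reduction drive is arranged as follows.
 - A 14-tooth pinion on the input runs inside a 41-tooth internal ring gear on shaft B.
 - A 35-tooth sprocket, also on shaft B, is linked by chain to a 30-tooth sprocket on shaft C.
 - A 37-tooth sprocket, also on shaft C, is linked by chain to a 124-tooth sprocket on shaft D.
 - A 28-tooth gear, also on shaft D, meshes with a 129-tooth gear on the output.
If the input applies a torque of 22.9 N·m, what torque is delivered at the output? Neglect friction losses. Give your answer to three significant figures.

internal gear 41/14 = 2.9286 → τ = 22.9·2.9286 = 67.064 N·m
chain 30/35 = 0.85714 → τ = 67.064·0.85714 = 57.484 N·m
chain 124/37 = 3.3514 → τ = 57.484·3.3514 = 192.65 N·m
gear mesh 129/28 = 4.6071 → τ = 192.65·4.6071 = 887.56 N·m

888 N·m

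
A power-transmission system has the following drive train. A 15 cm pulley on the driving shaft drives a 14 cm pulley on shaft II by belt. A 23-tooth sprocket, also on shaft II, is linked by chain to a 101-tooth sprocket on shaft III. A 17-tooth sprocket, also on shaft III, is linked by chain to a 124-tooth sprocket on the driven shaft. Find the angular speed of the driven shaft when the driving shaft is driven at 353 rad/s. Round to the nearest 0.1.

the driving shaft → shaft II (belt, 14/15): 353 ÷ 0.93333 = 378.21 rad/s
shaft II → shaft III (chain, 101/23): 378.21 ÷ 4.3913 = 86.128 rad/s
shaft III → the driven shaft (chain, 124/17): 86.128 ÷ 7.2941 = 11.808 rad/s

11.8 rad/s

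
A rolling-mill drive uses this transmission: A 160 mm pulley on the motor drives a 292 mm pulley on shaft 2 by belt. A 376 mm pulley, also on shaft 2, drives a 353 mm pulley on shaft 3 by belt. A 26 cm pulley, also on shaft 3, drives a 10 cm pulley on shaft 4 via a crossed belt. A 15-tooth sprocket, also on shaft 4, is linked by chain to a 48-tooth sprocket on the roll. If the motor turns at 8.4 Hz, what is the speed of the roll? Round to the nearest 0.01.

Belt: ratio = 292/160 = 1.825, so shaft 2 turns at 8.4 / 1.825 = 4.6027 Hz.
Belt: ratio = 353/376 = 0.93883, so shaft 3 turns at 4.6027 / 0.93883 = 4.9026 Hz.
Belt: ratio = 10/26 = 0.38462, so shaft 4 turns at 4.9026 / 0.38462 = 12.747 Hz.
Chain: ratio = 48/15 = 3.2, so the roll turns at 12.747 / 3.2 = 3.9834 Hz.

3.98 Hz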